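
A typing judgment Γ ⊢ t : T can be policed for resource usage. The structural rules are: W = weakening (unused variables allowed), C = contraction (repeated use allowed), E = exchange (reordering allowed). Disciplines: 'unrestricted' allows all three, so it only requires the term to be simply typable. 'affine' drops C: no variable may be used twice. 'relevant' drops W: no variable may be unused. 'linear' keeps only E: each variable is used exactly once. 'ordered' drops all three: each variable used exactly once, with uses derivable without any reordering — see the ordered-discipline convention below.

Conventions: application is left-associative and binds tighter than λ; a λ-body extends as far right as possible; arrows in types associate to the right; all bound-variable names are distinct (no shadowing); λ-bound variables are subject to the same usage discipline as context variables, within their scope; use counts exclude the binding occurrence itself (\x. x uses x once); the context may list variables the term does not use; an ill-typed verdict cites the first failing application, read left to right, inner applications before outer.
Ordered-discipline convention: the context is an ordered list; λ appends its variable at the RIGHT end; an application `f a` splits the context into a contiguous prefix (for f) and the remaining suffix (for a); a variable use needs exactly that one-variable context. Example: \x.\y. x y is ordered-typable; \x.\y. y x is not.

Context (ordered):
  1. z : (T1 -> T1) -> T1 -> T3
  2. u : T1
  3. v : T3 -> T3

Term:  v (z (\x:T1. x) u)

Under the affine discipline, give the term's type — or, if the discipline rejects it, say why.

term : T3
use counts: z: 1×; u: 1×; v: 1×; x (bound): 1×
uses in reading order: v, z, x, u
typing: well-typed — term : T3
summary: ordered ✗ | linear ✓ | affine ✓ | relevant ✓ | unrestricted ✓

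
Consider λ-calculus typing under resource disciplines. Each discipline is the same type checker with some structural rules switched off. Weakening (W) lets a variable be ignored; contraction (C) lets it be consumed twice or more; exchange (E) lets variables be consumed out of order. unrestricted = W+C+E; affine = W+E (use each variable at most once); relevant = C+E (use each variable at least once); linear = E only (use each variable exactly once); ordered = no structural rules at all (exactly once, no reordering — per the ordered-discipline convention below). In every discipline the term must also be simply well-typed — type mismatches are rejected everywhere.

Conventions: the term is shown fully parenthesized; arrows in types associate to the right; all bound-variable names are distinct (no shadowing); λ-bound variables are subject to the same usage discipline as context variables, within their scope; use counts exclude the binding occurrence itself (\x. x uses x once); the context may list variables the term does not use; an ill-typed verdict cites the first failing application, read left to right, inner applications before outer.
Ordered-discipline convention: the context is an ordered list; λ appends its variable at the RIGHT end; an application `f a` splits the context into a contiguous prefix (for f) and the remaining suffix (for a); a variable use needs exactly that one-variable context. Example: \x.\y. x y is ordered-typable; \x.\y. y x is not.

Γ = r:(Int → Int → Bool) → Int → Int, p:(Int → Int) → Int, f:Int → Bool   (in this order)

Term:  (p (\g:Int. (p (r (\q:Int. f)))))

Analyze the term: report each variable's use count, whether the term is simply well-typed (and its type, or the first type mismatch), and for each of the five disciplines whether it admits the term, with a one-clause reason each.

usage: r: 1×; p: 2×; f: 1×; g (bound): 0×; q (bound): 0×
left-to-right use order: p, p, r, f
typing: well-typed at Int
ordered ✗ (repeated use of p ×2; needs weakening: g, q unused)
linear ✗ (repeated use of p ×2; needs weakening: g, q unused)
affine ✗ (repeated use of p ×2)
relevant ✗ (needs weakening: g, q unused)
unrestricted ✓ (simply typable at Int; W, C, E all held)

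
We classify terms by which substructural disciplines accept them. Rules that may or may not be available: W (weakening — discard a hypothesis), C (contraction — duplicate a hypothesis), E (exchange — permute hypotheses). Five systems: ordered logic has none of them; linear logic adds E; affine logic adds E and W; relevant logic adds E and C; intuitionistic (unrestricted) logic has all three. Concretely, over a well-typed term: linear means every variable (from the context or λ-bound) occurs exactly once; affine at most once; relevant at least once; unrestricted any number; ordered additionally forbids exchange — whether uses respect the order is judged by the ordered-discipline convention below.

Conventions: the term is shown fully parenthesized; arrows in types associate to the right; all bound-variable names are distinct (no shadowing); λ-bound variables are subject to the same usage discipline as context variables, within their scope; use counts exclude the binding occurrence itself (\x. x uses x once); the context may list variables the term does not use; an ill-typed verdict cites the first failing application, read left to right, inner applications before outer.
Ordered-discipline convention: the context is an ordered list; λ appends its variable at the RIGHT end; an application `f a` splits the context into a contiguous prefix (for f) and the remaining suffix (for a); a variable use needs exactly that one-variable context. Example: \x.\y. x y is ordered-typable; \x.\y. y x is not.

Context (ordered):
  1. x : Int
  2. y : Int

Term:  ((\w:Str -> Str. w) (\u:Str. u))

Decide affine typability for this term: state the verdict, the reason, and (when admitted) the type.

yes — x, y, w, u: no repeats, contraction unneeded; term : Str -> Str
counts: x: 0, y: 0, w [bound]: 1, u [bound]: 1
uses in reading order: w, u
typing: the term checks, with type Str -> Str
summary: ordered ✗; linear ✗; affine ✓; relevant ✗; unrestricted ✓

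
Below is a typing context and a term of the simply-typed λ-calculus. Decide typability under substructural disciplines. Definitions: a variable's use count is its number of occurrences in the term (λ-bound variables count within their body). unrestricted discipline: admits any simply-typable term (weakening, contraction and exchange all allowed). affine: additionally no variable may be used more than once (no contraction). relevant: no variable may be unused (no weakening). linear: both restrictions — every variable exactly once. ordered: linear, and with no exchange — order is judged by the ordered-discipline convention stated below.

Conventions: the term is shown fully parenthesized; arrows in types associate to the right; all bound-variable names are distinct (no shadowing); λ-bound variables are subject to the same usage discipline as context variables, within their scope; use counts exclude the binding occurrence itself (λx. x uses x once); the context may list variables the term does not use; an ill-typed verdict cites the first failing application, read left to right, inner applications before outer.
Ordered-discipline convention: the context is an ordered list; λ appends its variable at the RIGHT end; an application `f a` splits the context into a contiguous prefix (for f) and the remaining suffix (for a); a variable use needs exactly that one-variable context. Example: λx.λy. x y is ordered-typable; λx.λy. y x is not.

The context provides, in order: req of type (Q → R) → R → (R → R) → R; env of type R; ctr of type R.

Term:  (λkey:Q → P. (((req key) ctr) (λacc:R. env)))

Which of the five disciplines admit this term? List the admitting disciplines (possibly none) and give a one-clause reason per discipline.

admitted by: none
counts: req: 1; env: 1; ctr: 1; key (λ-bound): 1; acc (λ-bound): 0
use order (left to right): req, key, ctr, env
typing: ill-typed: an application expects Q → R but receives Q → P
ordered: ✗ — a type mismatch blocks all five
linear: ✗ — the type mismatch rejects it
affine: ✗ — not simply typable
relevant: ✗ — fails simple typing
unrestricted: ✗ — a type mismatch blocks all five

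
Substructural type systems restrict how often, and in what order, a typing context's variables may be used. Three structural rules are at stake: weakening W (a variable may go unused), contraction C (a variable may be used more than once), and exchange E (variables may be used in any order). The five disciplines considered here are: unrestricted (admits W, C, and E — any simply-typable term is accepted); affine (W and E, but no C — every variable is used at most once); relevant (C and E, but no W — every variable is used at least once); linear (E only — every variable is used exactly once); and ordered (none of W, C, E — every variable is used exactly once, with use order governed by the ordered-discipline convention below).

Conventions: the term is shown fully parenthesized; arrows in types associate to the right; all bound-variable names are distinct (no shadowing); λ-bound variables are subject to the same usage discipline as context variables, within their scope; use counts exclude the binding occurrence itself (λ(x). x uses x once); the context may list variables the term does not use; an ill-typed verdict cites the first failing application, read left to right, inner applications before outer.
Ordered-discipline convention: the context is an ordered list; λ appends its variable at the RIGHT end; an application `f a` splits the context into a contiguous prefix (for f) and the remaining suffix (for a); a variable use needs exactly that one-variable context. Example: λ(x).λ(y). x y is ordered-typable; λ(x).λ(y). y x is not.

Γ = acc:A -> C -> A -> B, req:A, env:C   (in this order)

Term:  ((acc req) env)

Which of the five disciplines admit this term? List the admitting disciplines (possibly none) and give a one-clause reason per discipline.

admitted by: ordered, linear, affine, relevant, unrestricted
use counts: acc=1, req=1, env=1
left-to-right use order: acc, req, env
typing: ✓ — A -> B
ordered ✓ (one use each (acc, req, env); ordered split holds)
linear ✓ (exactly-once usage across acc, req, env)
affine ✓ (no duplicate uses among acc, req, env)
relevant ✓ (none of acc, req, env goes unused)
unrestricted ✓ (typability at A -> B is all that's needed)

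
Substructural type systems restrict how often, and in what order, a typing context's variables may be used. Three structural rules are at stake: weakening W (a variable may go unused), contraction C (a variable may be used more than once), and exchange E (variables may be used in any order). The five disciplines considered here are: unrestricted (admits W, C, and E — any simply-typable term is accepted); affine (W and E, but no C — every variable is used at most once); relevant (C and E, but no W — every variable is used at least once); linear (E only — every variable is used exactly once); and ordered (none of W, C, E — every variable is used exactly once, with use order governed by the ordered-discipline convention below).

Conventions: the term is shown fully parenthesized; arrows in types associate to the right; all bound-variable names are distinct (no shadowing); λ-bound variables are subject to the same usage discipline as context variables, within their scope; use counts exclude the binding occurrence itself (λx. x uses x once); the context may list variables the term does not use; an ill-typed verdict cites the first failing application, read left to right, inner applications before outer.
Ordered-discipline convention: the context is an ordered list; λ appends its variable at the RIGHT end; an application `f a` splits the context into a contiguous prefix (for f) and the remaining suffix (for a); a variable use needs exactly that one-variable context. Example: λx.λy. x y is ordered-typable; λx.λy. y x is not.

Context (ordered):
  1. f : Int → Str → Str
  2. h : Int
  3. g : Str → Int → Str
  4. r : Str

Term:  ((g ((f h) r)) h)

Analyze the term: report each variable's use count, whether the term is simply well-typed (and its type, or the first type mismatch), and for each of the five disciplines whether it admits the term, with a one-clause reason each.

use counts: f=1; h=2; g=1; r=1
uses in reading order: g, f, h, r, h
typing: well-typed — term : Str
ordered ✗ (h ×2 used more than once (contraction))
linear ✗ (h ×2 used more than once (contraction))
affine ✗ (h ×2 used more than once (contraction))
relevant ✓ (none of f, h, g, r goes unused)
unrestricted ✓ (type-checks (Str) and nothing is barred)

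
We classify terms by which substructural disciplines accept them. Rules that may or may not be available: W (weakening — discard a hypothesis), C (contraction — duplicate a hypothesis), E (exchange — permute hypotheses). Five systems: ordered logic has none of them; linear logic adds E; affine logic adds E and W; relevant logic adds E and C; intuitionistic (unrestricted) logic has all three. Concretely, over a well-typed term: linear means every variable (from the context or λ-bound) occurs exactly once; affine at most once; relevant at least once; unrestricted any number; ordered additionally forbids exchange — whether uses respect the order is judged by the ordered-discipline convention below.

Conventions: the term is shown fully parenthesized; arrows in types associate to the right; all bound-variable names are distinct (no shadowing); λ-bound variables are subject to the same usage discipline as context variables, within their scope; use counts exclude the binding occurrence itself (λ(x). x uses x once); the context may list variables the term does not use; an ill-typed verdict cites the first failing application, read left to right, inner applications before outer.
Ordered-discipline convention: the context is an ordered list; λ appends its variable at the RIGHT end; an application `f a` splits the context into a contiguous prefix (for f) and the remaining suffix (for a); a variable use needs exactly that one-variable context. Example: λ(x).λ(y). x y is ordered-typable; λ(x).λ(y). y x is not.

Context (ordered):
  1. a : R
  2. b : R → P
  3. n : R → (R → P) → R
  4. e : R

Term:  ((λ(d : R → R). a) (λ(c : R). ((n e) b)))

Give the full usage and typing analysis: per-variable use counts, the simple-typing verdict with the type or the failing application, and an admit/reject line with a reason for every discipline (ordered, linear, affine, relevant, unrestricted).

use counts: a ×1; b ×1; n ×1; e ×1; d [bound] ×0; c [bound] ×0
uses in reading order: a, n, e, b
typing: well-typed at R
ordered: ✗, d, c never used (weakening)
linear: ✗, d, c never used (weakening)
affine: ✓, at most one use each (a, b, n, e, d, c)
relevant: ✗, d, c never used (weakening)
unrestricted: ✓, type-checks (R) and nothing is barred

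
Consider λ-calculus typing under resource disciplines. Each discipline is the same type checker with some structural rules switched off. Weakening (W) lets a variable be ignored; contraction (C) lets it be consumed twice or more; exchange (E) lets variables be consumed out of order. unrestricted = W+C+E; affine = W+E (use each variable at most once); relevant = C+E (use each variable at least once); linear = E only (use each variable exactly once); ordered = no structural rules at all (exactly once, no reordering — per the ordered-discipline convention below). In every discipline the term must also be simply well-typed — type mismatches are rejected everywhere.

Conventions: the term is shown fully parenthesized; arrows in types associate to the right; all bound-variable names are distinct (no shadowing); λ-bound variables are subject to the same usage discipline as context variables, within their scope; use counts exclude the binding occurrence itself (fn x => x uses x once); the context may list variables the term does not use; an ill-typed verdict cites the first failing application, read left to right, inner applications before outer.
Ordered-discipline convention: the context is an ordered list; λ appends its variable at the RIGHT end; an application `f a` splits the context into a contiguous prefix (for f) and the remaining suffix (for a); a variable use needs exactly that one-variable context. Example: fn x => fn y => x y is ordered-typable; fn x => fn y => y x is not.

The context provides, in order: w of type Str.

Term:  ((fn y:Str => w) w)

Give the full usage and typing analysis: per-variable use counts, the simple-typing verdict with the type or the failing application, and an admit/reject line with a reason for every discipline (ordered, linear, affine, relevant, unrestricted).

variable uses: w ×2; y [bound] ×0
order of uses: w, w
typing: well-typed at Str
ordered ✗ (w ×2 used more than once (contraction); unused: y — weakening required)
linear ✗ (w ×2 used more than once (contraction); unused: y — weakening required)
affine ✗ (w ×2 used more than once (contraction))
relevant ✗ (unused: y — weakening required)
unrestricted ✓ (type-checks (Str) and nothing is barred)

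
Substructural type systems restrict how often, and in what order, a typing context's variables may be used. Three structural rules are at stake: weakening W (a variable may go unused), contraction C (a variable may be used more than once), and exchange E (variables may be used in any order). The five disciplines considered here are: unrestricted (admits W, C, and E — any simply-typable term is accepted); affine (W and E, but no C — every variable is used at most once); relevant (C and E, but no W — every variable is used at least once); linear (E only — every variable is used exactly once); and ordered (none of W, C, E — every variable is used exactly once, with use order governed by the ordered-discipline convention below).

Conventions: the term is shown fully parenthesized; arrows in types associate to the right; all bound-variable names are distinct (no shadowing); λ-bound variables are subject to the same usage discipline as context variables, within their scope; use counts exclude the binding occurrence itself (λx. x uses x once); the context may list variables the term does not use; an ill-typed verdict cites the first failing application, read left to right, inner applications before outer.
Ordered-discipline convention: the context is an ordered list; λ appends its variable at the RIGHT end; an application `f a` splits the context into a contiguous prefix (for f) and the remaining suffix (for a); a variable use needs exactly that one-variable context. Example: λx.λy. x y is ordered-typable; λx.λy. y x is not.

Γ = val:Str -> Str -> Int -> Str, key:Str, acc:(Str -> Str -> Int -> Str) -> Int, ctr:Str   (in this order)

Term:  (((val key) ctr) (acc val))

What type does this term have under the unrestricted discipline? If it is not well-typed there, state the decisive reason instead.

term : Str
counts: val: 2×, key: 1×, acc: 1×, ctr: 1×
uses in reading order: val, key, ctr, acc, val
typing: ✓ — Str
summary: ordered ✗ | linear ✗ | affine ✗ | relevant ✓ | unrestricted ✓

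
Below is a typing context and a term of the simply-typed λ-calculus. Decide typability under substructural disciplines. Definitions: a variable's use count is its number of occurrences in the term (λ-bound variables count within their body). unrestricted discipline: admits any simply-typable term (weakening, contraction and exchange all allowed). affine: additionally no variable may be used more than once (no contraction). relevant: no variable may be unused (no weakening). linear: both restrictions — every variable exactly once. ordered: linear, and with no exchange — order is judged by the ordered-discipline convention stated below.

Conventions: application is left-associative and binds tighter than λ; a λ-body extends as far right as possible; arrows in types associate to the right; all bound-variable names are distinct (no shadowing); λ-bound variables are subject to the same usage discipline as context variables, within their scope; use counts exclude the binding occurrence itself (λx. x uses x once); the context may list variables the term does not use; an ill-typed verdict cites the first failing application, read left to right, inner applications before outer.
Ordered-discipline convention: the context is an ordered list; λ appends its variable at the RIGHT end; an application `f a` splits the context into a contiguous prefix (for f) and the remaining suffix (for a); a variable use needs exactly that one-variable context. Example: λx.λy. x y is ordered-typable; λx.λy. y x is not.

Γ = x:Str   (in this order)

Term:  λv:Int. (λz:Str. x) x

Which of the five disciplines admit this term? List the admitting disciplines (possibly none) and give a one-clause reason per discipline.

admitting disciplines: unrestricted
use counts: x ×2; v [bound] ×0; z [bound] ×0
order of uses: x, x
typing: ✓ — Int → Str
ordered: ✗, uses contraction: x ×2; v, z left unused
linear: ✗, uses contraction: x ×2; v, z left unused
affine: ✗, uses contraction: x ×2
relevant: ✗, v, z left unused
unrestricted: ✓, simply typable at Int → Str; W, C, E all held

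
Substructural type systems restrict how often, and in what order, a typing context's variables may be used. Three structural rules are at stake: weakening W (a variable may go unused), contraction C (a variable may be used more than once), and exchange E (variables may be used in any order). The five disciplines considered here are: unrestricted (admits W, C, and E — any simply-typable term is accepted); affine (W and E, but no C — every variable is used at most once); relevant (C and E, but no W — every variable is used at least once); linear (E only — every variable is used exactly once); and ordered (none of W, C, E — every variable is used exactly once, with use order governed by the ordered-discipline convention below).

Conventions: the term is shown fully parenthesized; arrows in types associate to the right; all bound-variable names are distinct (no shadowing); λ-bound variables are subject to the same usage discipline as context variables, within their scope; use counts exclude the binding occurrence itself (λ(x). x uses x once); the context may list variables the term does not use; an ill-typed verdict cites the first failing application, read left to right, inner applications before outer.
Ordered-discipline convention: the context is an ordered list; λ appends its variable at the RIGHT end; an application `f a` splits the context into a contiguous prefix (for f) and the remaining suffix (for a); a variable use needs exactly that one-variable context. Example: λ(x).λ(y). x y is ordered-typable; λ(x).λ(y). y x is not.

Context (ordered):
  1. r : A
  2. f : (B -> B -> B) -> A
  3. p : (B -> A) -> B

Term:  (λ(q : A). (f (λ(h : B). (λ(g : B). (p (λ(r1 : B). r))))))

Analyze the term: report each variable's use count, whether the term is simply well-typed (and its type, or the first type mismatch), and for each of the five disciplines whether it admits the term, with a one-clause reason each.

use counts: r: 1; f: 1; p: 1; q [bound]: 0; h [bound]: 0; g [bound]: 0; r1 [bound]: 0
left-to-right use order: f, p, r
typing: well-typed at A -> A
ordered: ✗ — q, h, g, r1 left unused
linear: ✗ — q, h, g, r1 left unused
affine: ✓ — at most one use each (r, f, p, q, h, g, r1)
relevant: ✗ — q, h, g, r1 left unused
unrestricted: ✓ — type-checks (A -> A) and nothing is barred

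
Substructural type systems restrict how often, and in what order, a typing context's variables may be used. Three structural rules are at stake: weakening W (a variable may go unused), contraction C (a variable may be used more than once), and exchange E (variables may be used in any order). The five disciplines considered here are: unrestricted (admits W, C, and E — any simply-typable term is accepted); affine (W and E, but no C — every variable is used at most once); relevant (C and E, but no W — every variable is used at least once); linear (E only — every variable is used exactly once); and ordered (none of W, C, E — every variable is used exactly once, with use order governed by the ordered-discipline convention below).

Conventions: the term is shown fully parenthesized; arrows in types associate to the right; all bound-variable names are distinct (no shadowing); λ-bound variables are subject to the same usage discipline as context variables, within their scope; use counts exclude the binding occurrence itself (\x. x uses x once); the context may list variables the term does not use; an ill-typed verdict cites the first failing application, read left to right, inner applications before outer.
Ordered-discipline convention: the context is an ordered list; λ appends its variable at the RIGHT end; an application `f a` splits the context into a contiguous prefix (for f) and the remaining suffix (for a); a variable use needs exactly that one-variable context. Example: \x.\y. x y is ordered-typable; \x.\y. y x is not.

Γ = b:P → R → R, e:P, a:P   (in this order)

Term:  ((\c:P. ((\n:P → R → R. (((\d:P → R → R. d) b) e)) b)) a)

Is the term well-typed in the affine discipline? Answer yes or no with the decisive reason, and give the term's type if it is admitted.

no — uses contraction: b ×2
counts: b: 2, e: 1, a: 1, c [bound]: 0, n [bound]: 0, d [bound]: 1
left-to-right use order: d, b, e, b, a
typing: well-typed at R → R
across the five disciplines: ordered ✗; linear ✗; affine ✗; relevant ✗; unrestricted ✓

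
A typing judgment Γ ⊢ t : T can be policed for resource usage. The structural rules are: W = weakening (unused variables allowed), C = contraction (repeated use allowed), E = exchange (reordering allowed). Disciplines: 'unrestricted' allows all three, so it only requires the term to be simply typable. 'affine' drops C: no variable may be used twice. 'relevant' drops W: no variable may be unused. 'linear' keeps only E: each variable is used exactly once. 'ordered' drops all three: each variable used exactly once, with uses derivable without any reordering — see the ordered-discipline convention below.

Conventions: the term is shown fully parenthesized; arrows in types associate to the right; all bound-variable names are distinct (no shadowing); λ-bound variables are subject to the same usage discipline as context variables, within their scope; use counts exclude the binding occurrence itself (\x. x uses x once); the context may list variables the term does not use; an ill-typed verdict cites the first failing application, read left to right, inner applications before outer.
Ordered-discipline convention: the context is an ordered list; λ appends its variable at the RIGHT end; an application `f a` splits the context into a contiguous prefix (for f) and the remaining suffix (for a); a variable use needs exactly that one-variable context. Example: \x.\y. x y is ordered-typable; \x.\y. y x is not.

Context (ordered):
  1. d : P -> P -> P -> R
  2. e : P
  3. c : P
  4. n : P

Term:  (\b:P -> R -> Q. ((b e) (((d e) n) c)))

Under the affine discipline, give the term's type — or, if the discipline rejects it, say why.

not well-typed under affine — repeated use of e ×2
use counts: d ×1; e ×2; c ×1; n ×1; b [bound] ×1
use order (left to right): b, e, d, e, n, c
typing: the term checks, with type (P -> R -> Q) -> Q
all disciplines: ordered ✗ · linear ✗ · affine ✗ · relevant ✓ · unrestricted ✓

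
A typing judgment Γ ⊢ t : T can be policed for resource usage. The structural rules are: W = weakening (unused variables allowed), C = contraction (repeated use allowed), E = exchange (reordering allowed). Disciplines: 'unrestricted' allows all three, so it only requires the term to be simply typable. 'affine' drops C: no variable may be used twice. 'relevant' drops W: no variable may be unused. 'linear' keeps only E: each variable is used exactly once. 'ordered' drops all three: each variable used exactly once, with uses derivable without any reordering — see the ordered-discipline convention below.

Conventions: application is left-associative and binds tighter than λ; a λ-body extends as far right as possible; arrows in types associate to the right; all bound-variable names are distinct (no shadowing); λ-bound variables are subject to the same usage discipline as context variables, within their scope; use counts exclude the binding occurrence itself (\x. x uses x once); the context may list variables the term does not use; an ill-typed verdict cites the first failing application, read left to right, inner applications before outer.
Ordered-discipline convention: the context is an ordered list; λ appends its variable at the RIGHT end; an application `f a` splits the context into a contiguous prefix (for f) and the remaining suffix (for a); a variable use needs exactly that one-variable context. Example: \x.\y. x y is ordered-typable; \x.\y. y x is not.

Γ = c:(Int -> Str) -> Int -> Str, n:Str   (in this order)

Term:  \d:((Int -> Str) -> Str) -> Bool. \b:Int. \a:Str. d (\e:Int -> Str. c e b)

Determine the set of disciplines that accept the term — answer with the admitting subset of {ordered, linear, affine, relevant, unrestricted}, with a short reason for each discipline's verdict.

accepted by: affine, unrestricted
counts: c ×1, n ×0, d (bound) ×1, b (bound) ×1, a (bound) ×0, e (bound) ×1
uses in reading order: d, c, e, b
typing: well-typed at (((Int -> Str) -> Str) -> Bool) -> Int -> Str -> Bool
ordered: ✗, n, a never used (weakening)
linear: ✗, n, a never used (weakening)
affine: ✓, none of c, n, d, b, a, e used more than once
relevant: ✗, n, a never used (weakening)
unrestricted: ✓, simply typable at (((Int -> Str) -> Str) -> Bool) -> Int -> Str -> Bool; W, C, E all held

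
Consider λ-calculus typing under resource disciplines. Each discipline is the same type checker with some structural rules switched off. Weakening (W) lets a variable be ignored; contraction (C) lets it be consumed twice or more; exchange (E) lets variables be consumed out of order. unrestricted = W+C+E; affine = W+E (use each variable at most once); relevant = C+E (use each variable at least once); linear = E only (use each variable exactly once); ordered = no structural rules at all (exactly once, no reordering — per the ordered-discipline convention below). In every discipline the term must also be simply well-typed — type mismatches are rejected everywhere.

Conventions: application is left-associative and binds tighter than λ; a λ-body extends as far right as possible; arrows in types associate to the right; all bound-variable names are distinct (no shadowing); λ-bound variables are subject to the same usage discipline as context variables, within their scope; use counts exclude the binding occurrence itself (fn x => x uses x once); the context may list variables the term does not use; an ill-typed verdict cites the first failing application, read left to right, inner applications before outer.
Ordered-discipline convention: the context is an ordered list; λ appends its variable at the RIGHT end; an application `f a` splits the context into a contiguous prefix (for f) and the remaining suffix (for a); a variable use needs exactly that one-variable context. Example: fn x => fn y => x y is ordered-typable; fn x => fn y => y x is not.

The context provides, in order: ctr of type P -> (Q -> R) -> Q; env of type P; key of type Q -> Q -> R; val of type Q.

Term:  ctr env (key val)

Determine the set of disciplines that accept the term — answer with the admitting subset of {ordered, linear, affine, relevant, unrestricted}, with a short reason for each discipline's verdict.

admitted by: ordered, linear, affine, relevant, unrestricted
variable uses: ctr: 1×; env: 1×; key: 1×; val: 1×
uses in reading order: ctr, env, key, val
typing: the term checks, with type Q
ordered: ✓ — ctr, env, key, val once each; derivable with no W/C/E
linear: ✓ — each of ctr, env, key, val used exactly once
affine: ✓ — ctr, env, key, val: no repeats, contraction unneeded
relevant: ✓ — every one of ctr, env, key, val appears
unrestricted: ✓ — type-checks (Q) and nothing is barred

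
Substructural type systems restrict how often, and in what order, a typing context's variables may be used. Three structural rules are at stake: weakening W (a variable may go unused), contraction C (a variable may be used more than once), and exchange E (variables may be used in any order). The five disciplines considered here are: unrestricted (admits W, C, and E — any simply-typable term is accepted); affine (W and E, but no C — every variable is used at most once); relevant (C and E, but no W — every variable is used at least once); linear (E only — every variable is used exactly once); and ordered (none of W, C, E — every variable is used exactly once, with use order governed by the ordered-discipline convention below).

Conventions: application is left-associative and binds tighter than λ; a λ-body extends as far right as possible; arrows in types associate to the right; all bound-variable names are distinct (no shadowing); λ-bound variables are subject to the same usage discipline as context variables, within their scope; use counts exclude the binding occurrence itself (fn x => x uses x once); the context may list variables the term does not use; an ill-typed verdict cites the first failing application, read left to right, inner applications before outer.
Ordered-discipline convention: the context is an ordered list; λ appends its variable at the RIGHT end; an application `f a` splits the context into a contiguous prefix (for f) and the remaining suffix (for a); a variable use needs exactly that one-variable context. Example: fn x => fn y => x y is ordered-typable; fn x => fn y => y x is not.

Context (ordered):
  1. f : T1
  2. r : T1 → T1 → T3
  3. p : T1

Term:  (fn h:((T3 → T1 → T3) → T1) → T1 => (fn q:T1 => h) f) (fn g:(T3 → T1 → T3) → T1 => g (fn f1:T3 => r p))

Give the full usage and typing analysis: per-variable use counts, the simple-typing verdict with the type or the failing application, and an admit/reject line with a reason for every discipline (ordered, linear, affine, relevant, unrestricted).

use counts: f: 1; r: 1; p: 1; h [bound]: 1; q [bound]: 0; g [bound]: 1; f1 [bound]: 0
order of uses: h, f, g, r, p
typing: ✓ — ((T3 → T1 → T3) → T1) → T1
ordered: ✗, q, f1 never used (weakening)
linear: ✗, q, f1 never used (weakening)
affine: ✓, at most one use each (f, r, p, h, q, g, f1)
relevant: ✗, q, f1 never used (weakening)
unrestricted: ✓, well-typed at ((T3 → T1 → T3) → T1) → T1; no restrictions here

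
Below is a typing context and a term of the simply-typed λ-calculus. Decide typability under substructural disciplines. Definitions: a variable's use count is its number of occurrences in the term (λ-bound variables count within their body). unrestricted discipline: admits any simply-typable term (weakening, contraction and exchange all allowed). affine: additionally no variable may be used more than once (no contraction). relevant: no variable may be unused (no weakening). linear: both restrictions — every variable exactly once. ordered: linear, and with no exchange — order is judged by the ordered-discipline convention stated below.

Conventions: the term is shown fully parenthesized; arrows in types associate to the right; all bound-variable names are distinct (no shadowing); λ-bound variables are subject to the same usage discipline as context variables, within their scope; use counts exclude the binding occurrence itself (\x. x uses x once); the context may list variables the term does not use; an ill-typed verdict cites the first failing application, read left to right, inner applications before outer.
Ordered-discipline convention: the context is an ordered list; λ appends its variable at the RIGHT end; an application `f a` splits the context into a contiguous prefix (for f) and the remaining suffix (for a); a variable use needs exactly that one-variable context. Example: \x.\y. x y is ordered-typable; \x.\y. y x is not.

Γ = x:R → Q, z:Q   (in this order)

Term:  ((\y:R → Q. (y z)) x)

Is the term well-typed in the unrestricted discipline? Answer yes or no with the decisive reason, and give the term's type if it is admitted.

no — not simply typable
usage: x ×1; z ×1; y (λ-bound) ×1
use order (left to right): y, z, x
typing: ill-typed: an argument Q mismatches the expected R
summary: ordered ✗, linear ✗, affine ✗, relevant ✗, unrestricted ✗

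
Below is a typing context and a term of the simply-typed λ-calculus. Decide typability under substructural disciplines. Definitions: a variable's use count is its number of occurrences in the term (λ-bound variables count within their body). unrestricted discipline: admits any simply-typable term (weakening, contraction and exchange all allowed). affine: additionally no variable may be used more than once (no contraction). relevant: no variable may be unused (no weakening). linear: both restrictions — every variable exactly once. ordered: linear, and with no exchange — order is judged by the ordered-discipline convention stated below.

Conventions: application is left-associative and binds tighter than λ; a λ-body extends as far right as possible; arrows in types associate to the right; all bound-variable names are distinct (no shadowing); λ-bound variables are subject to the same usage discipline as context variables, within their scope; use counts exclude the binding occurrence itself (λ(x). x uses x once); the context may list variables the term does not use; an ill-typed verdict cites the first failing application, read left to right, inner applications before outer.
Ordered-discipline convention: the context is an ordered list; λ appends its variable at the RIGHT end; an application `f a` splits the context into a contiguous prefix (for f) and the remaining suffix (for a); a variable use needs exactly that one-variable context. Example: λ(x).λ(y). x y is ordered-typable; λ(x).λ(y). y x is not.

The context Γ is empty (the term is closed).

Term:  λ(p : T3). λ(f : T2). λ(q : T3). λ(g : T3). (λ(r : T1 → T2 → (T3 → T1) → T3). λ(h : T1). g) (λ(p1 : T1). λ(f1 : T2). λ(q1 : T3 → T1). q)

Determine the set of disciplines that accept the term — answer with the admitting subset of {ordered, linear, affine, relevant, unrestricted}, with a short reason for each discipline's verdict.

admitted by: affine, unrestricted
variable uses: p (λ-bound): 0×; f (λ-bound): 0×; q (λ-bound): 1×; g (λ-bound): 1×; r (λ-bound): 0×; h (λ-bound): 0×; p1 (λ-bound): 0×; f1 (λ-bound): 0×; q1 (λ-bound): 0×
order of uses: g, q
typing: well-typed at T3 → T2 → T3 → T3 → T1 → T3
ordered: ✗, unused: p, f, r, h, p1, f1, q1 — weakening required
linear: ✗, unused: p, f, r, h, p1, f1, q1 — weakening required
affine: ✓, at most one use each (p, f, q, g, r, h, p1, f1, q1)
relevant: ✗, unused: p, f, r, h, p1, f1, q1 — weakening required
unrestricted: ✓, typability at T3 → T2 → T3 → T3 → T1 → T3 is all that's needed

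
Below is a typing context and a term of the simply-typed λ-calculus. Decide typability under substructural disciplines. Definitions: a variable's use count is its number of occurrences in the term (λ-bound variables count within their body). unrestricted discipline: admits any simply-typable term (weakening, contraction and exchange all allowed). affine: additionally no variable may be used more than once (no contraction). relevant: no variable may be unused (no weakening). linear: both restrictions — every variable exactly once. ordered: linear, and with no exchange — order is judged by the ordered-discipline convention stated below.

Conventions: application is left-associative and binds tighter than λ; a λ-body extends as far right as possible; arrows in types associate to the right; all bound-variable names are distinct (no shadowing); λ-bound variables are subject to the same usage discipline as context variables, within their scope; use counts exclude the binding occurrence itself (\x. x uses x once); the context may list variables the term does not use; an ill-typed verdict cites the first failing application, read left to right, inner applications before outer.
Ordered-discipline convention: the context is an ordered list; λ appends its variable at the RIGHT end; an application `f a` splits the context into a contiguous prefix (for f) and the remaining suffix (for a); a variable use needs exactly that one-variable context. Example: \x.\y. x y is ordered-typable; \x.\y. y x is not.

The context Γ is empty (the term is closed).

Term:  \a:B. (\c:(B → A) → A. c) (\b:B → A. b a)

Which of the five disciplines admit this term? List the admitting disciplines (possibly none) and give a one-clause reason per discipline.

admitted in: linear, affine, relevant, unrestricted
variable uses: a (bound): 1×; c (bound): 1×; b (bound): 1×
left-to-right use order: c, b, a
typing: the term checks, with type B → (B → A) → A
ordered: ✗, no contiguous prefix/suffix split fits c, b, a
linear: ✓, each of a, c, b used exactly once
affine: ✓, at most one use each (a, c, b)
relevant: ✓, a, c, b: all used, weakening unneeded
unrestricted: ✓, simply typable at B → (B → A) → A; W, C, E all held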